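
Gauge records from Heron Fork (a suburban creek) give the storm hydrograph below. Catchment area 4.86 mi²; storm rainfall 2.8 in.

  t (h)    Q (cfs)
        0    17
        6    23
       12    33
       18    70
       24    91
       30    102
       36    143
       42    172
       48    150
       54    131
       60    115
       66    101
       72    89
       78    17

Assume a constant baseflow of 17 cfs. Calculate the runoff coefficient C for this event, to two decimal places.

C ≈ 0.69

ΣQ_DR = 1016 cfs; V = ΣQ_DR·Δt = 2.195 × 10^7 ft³.
Runoff depth d = V / A = 1.944 in.
C = d / P = 1.944 / 2.8 = 0.69.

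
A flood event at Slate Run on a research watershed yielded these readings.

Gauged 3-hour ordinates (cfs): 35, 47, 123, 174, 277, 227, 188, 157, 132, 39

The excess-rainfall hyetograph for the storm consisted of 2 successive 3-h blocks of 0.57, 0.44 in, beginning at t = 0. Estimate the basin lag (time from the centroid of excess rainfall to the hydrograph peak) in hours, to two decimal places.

t_L ≈ 9.19 h

Centroid of excess rainfall: t_c = Σ P_i·t̄_i / ΣP_i = 2.8069 h (block centres at 1.5, 4.5 h).
Hydrograph peak occurs at t = 12 h, so basin lag t_L = 12 − 2.8069 = 9.19 h.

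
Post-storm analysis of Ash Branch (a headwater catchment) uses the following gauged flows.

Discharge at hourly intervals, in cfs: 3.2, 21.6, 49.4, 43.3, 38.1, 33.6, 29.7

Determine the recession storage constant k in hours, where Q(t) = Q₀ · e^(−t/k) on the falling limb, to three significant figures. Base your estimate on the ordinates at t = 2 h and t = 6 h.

k ≈ 7.86 h

On the falling limb, Q drops from 49.4 to 29.7 cfs between t = 2 h and t = 6 h (Δt = 4 h).
k = −Δt / ln(Q₂/Q₁) = −4 / ln(29.7/49.4) = 7.86 h.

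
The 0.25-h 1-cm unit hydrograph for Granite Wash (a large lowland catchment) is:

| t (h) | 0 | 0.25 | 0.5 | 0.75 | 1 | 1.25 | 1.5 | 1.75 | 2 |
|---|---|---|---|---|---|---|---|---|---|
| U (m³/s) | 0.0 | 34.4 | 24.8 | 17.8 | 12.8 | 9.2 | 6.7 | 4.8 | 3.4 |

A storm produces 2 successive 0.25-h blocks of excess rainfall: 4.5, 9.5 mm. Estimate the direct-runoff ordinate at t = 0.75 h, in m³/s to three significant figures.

By discrete convolution, Q_j = Σ (P_i / 10 mm) · U_{j−i}.
At t = 0.75 h (j=3): Q = (4.5/10)·17.8 + (9.5/10)·24.8 = 31.6 m³/s.

Q ≈ 31.6 m³/s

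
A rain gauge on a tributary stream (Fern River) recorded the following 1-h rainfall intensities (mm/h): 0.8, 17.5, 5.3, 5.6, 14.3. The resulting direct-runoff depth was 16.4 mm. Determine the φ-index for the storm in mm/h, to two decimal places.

Only the 2 blocks with intensity above φ contribute runoff: 17.5, 14.3 mm/h.
Σ(I−φ)·Δt = d  ⇒  (17.5+14.3 − 2φ)·1 = 16.4
φ = (31.80 − 16.4/1) / 2 = 7.70 mm/h.

φ ≈ 7.70 mm/h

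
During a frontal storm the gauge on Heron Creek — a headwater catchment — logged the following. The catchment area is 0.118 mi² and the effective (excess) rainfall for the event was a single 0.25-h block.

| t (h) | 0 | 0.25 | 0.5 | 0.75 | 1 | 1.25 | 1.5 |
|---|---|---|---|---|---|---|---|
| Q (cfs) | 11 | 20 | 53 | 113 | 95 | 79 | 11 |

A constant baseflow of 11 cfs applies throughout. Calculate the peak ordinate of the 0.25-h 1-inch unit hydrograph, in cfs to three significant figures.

Direct runoff: 0.0, 9.0, 42.0, 102.0, 84.0, 68.0, 0.0 cfs; ΣQ_DR = 305.0 cfs, peak = 102.0 cfs.
Runoff depth d = ΣQ_DR·Δt / A = 305.0 × 900 / (0.118 mi²) = 1.001 in.
The 1-inch UH is the DRH scaled by (1 in)/d, so U_p = 102.0 × 1/1.001 = 102 cfs.

U_p ≈ 102 cfs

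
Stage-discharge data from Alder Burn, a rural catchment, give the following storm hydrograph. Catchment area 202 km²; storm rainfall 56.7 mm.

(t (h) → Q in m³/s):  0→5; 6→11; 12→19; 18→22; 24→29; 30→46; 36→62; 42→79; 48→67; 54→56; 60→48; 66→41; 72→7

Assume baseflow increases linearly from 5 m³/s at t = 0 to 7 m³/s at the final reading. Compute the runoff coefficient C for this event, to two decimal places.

ΣQ_DR = 414.0 m³/s; V = ΣQ_DR·Δt = 8.942 × 10^6 m³.
Runoff depth d = V / A = 44.27 mm.
C = d / P = 44.27 / 56.7 = 0.78.

C ≈ 0.78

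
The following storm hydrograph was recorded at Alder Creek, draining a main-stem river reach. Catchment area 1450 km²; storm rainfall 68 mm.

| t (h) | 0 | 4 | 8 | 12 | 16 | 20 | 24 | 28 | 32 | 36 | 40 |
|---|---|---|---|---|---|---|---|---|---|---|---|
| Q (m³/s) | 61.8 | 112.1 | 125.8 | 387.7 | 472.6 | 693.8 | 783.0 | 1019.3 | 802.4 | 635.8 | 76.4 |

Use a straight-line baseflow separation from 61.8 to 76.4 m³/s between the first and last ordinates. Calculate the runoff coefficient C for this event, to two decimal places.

ΣQ_DR = 4411 m³/s; V = ΣQ_DR·Δt = 6.351 × 10^7 m³.
Runoff depth d = V / A = 43.80 mm.
C = d / P = 43.80 / 68 = 0.64.

C ≈ 0.64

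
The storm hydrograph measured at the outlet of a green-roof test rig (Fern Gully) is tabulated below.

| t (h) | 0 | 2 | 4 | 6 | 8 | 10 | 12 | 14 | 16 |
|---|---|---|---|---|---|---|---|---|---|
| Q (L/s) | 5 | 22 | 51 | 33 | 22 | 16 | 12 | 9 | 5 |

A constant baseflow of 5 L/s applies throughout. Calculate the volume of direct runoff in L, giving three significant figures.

V ≈ 9.36 × 10^5 L

Direct-runoff ordinates (Q − Q_b): 0.0, 17.0, 46.0, 28.0, 17.0, 11.0, 7.0, 4.0, 0.0 L/s.
ΣQ_DR = 130.0 L/s.
With Δt = 2 h = 7200 s, V = ΣQ_DR · Δt = 130.0 × 7200 = 9.36 × 10^5 L.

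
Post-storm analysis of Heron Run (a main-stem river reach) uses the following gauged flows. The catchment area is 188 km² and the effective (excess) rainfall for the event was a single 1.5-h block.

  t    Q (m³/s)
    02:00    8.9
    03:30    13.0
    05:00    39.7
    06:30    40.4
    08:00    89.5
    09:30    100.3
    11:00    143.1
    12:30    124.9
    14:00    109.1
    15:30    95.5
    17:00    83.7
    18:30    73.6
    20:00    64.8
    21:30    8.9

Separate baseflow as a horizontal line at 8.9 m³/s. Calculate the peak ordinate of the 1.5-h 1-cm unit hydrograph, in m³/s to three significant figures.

U_p ≈ 53.7 m³/s

Direct runoff: 0.0, 4.1, 30.8, 31.5, 80.6, 91.4, 134.2, 116.0, 100.2, 86.6, 74.8, 64.7, 55.9, 0.0 m³/s; ΣQ_DR = 870.8 m³/s, peak = 134.2 m³/s.
Runoff depth d = ΣQ_DR·Δt / A = 870.8 × 5400 / (188 km²) = 25.01 mm.
The 1-cm UH is the DRH scaled by (10 mm)/d, so U_p = 134.2 × 10/25.01 = 53.7 m³/s.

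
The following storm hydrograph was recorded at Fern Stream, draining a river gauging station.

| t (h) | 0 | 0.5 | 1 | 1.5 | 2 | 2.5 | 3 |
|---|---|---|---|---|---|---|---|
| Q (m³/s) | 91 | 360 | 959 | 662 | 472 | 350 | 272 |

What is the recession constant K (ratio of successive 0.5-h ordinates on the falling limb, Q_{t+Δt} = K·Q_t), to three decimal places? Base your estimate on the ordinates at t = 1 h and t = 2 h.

K ≈ 0.702

Using the recession-limb readings at t = 1 h and t = 2 h: Q falls from 959 to 472 m³/s over 2 intervals.
K = (Q₂/Q₁)^(1/2) = (472/959)^(1/2) = 0.702.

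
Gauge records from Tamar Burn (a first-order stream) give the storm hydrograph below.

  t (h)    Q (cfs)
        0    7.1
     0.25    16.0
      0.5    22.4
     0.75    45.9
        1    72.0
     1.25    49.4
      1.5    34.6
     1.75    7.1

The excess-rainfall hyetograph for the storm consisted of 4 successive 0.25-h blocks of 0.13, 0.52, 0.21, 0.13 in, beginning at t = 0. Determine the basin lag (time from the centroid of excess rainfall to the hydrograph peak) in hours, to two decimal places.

Centroid of excess rainfall: t_c = Σ P_i·t̄_i / ΣP_i = 0.4609 h (block centres at 0.125, 0.375, 0.625, 0.875 h).
Hydrograph peak occurs at t = 1 h, so basin lag t_L = 1 − 0.4609 = 0.54 h.

t_L ≈ 0.54 h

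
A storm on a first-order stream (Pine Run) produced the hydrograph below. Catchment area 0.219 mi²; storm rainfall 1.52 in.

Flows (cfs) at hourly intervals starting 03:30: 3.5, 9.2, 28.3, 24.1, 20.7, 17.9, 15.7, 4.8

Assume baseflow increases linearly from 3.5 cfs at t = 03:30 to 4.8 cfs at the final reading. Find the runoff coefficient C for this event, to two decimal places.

ΣQ_DR = 91.00 cfs; V = ΣQ_DR·Δt = 3.276 × 10^5 ft³.
Runoff depth d = V / A = 0.6439 in.
C = d / P = 0.6439 / 1.52 = 0.42.

C ≈ 0.42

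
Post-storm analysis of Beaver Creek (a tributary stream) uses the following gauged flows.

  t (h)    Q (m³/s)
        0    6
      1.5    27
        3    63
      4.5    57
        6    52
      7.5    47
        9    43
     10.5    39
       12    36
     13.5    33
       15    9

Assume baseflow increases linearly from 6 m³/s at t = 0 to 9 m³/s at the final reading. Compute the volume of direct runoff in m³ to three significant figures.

V ≈ 1.78 × 10^6 m³

Direct-runoff ordinates (Q − Q_b): 0.00, 20.70, 56.40, 50.10, 44.80, 39.50, 35.20, 30.90, 27.60, 24.30, 0.00 m³/s.
ΣQ_DR = 329.5 m³/s.
With Δt = 1.5 h = 5400 s, V = ΣQ_DR · Δt = 329.5 × 5400 = 1.78 × 10^6 m³.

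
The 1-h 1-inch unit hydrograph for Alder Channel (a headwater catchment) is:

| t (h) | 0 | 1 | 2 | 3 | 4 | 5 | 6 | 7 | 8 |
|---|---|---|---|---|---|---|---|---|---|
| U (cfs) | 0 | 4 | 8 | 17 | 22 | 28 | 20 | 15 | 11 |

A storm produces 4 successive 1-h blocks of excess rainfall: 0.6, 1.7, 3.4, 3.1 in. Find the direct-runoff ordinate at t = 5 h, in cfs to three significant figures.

Q ≈ 137 cfs

By discrete convolution, Q_j = Σ (P_i / 1 in) · U_{j−i}.
At t = 5 h (j=5): Q = (0.6/1)·28 + (1.7/1)·22 + (3.4/1)·17 + (3.1/1)·8 = 137 cfs.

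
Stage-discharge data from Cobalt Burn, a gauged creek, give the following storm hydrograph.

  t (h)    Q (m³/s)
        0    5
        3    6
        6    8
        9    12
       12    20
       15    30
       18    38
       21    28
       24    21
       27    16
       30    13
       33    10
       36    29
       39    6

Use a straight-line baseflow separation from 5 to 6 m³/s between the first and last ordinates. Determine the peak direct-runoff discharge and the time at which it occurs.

Subtracting baseflow gives direct-runoff ordinates: 0.00, 0.92, 2.85, 6.77, 14.69, 24.62, 32.54, 22.46, 15.38, 10.31, 7.23, 4.15, 23.08, 0.00 m³/s.
The maximum is 32.54 m³/s, occurring at the reading for t = 18 h.

Q_p = 32.54 m³/s at t = 18 h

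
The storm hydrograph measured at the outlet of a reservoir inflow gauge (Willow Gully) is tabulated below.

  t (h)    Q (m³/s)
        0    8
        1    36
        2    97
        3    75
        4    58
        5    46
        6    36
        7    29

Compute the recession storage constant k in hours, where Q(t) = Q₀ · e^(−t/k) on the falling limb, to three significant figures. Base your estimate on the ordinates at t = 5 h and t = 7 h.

k ≈ 4.34 h

On the falling limb, Q drops from 46 to 29 m³/s between t = 5 h and t = 7 h (Δt = 2 h).
k = −Δt / ln(Q₂/Q₁) = −2 / ln(29/46) = 4.34 h.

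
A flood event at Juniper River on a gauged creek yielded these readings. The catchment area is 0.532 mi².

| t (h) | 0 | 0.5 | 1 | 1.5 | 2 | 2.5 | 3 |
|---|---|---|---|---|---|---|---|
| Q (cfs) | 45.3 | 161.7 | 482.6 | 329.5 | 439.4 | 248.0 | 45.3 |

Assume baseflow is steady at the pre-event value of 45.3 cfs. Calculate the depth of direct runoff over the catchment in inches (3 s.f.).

Direct runoff: 0.0, 116.4, 437.3, 284.2, 394.1, 202.7, 0.0 cfs; ΣQ_DR = 1435 cfs.
V = ΣQ_DR · Δt = 1435 × 1800 s = 2.582 × 10^6 ft³.
Over A = 0.532 mi², depth = V / A = 2.09 in.

d ≈ 2.09 in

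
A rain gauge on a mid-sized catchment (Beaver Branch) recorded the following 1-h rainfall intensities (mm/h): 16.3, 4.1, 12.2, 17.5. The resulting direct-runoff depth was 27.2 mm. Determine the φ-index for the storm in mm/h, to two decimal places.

φ ≈ 6.27 mm/h

Only the 3 blocks with intensity above φ contribute runoff: 16.3, 12.2, 17.5 mm/h.
Σ(I−φ)·Δt = d  ⇒  (16.3+12.2+17.5 − 3φ)·1 = 27.2
φ = (46.00 − 27.2/1) / 3 = 6.27 mm/h.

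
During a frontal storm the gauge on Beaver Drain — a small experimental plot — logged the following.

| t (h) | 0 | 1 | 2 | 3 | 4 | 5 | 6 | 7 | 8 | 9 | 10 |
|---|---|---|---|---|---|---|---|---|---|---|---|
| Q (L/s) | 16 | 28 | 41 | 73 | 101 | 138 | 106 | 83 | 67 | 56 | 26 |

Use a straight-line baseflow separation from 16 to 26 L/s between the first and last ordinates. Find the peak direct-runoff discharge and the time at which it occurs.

Subtracting baseflow gives direct-runoff ordinates: 0.00, 11.00, 23.00, 54.00, 81.00, 117.00, 84.00, 60.00, 43.00, 31.00, 0.00 L/s.
The maximum is 117.00 L/s, occurring at the reading for t = 5 h.

Q_p = 117.00 L/s at t = 5 h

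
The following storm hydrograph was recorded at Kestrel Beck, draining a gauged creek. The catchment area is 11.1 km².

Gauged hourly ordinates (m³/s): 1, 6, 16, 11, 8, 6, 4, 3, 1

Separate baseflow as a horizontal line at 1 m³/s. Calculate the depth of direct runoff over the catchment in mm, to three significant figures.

Direct runoff: 0.0, 5.0, 15.0, 10.0, 7.0, 5.0, 3.0, 2.0, 0.0 m³/s; ΣQ_DR = 47.00 m³/s.
V = ΣQ_DR · Δt = 47.00 × 3600 s = 1.692 × 10^5 m³.
Over A = 11.1 km², depth = V / A = 15.2 mm.

d ≈ 15.2 mm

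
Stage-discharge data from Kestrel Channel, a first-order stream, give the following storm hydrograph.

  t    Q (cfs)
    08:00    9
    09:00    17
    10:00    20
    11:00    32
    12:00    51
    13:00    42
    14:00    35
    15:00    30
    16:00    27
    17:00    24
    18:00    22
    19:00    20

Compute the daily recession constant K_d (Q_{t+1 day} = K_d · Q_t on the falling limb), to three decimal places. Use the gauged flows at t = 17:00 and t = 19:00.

Between t = 17:00 and t = 19:00 the flow falls from 24 to 20 cfs over 2×1 h = 2 h.
Per-interval ratio K = (20/24)^(1/2) = 0.9129; K_d = K^(24/1) = 0.112.

K_d ≈ 0.112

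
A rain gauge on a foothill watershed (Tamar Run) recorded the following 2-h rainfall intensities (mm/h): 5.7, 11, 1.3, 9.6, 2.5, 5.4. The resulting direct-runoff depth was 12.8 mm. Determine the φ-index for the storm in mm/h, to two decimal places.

φ ≈ 7.10 mm/h

Only the 2 blocks with intensity above φ contribute runoff: 11, 9.6 mm/h.
Σ(I−φ)·Δt = d  ⇒  (11+9.6 − 2φ)·2 = 12.8
φ = (20.60 − 12.8/2) / 2 = 7.10 mm/h.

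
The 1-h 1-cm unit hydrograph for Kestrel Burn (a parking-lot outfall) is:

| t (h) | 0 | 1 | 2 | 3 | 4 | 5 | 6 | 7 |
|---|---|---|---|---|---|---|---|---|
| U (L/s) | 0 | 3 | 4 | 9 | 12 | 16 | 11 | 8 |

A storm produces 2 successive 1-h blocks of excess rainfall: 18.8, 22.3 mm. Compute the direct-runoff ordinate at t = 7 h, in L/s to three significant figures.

By discrete convolution, Q_j = Σ (P_i / 10 mm) · U_{j−i}.
At t = 7 h (j=7): Q = (18.8/10)·8 + (22.3/10)·11 = 39.6 L/s.

Q ≈ 39.6 L/s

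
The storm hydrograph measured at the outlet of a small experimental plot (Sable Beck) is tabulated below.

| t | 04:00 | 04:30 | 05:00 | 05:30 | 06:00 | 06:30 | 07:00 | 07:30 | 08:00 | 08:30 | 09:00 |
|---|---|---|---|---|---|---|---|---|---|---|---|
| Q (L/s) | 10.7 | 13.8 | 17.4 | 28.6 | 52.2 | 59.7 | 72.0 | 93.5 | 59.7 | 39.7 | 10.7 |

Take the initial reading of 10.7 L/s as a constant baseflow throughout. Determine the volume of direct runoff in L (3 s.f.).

V ≈ 6.13 × 10^5 L

Direct-runoff ordinates (Q − Q_b): 0.0, 3.1, 6.7, 17.9, 41.5, 49.0, 61.3, 82.8, 49.0, 29.0, 0.0 L/s.
ΣQ_DR = 340.3 L/s.
With Δt = 0.5 h = 1800 s, V = ΣQ_DR · Δt = 340.3 × 1800 = 6.13 × 10^5 L.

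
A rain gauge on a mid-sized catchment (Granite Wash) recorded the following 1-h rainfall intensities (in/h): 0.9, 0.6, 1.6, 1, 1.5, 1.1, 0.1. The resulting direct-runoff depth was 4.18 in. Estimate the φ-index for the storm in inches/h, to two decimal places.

φ ≈ 0.42 in/h

Only the 6 blocks with intensity above φ contribute runoff: 0.9, 0.6, 1.6, 1, 1.5, 1.1 in/h.
Σ(I−φ)·Δt = d  ⇒  (0.9+0.6+1.6+1+1.5+1.1 − 6φ)·1 = 4.18
φ = (6.700 − 4.18/1) / 6 = 0.42 in/h.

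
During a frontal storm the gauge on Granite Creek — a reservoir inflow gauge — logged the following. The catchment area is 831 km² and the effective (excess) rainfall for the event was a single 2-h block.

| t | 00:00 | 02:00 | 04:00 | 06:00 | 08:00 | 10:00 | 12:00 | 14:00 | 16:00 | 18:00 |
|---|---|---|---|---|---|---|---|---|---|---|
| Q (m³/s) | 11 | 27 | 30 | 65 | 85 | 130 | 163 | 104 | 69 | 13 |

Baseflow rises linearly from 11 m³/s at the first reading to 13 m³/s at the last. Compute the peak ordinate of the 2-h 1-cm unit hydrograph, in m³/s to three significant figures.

U_p ≈ 301 m³/s

Direct runoff: 0.00, 15.78, 18.56, 53.33, 73.11, 117.89, 150.67, 91.44, 56.22, 0.00 m³/s; ΣQ_DR = 577.0 m³/s, peak = 150.67 m³/s.
Runoff depth d = ΣQ_DR·Δt / A = 577.0 × 7200 / (831 km²) = 4.999 mm.
The 1-cm UH is the DRH scaled by (10 mm)/d, so U_p = 150.67 × 10/4.999 = 301 m³/s.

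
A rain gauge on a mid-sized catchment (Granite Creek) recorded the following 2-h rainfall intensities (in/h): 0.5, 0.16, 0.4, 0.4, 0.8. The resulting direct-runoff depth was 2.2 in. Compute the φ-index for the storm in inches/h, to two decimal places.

Only the 4 blocks with intensity above φ contribute runoff: 0.5, 0.4, 0.4, 0.8 in/h.
Σ(I−φ)·Δt = d  ⇒  (0.5+0.4+0.4+0.8 − 4φ)·2 = 2.2
φ = (2.100 − 2.2/2) / 4 = 0.25 in/h.

φ ≈ 0.25 in/h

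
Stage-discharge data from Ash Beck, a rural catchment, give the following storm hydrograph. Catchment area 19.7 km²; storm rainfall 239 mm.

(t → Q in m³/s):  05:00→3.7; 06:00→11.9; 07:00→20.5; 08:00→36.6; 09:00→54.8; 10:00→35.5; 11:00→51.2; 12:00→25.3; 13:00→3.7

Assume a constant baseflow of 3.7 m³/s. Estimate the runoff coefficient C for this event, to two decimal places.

C ≈ 0.16

ΣQ_DR = 209.9 m³/s; V = ΣQ_DR·Δt = 7.556 × 10^5 m³.
Runoff depth d = V / A = 38.36 mm.
C = d / P = 38.36 / 239 = 0.16.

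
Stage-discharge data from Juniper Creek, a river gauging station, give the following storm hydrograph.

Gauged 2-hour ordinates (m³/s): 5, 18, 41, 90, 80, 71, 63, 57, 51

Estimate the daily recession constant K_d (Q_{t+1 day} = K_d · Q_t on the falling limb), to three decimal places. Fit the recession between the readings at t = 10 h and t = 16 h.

Between t = 10 h and t = 16 h the flow falls from 71 to 51 m³/s over 3×2 h = 6 h.
Per-interval ratio K = (51/71)^(1/3) = 0.8956; K_d = K^(24/2) = 0.266.

K_d ≈ 0.266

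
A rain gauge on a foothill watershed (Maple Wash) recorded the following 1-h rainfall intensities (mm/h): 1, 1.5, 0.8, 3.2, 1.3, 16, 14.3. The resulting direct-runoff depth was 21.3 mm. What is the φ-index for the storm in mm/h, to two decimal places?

φ ≈ 4.50 mm/h

Only the 2 blocks with intensity above φ contribute runoff: 16, 14.3 mm/h.
Σ(I−φ)·Δt = d  ⇒  (16+14.3 − 2φ)·1 = 21.3
φ = (30.30 − 21.3/1) / 2 = 4.50 mm/h.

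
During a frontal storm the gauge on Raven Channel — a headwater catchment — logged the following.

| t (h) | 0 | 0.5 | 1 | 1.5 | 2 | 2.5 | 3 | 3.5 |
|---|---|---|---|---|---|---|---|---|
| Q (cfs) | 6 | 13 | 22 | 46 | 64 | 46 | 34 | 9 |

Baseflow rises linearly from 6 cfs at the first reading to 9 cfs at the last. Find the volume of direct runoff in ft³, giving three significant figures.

Direct-runoff ordinates (Q − Q_b): 0.00, 6.57, 15.14, 38.71, 56.29, 37.86, 25.43, 0.00 cfs.
ΣQ_DR = 180.0 cfs.
With Δt = 0.5 h = 1800 s, V = ΣQ_DR · Δt = 180.0 × 1800 = 3.24 × 10^5 ft³.

V ≈ 3.24 × 10^5 ft³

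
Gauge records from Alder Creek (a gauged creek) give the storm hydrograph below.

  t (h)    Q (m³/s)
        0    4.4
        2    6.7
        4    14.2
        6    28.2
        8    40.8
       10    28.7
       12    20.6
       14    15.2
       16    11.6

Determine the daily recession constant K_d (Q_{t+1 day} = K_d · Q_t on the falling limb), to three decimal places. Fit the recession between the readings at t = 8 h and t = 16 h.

Between t = 8 h and t = 16 h the flow falls from 40.8 to 11.6 m³/s over 4×2 h = 8 h.
Per-interval ratio K = (11.6/40.8)^(1/4) = 0.7302; K_d = K^(24/2) = 0.023.

K_d ≈ 0.023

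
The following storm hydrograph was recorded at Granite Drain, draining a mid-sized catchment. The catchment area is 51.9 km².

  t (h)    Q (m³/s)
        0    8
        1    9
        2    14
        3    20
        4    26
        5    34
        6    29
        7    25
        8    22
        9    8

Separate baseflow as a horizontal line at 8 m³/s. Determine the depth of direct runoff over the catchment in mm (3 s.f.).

Direct runoff: 0.0, 1.0, 6.0, 12.0, 18.0, 26.0, 21.0, 17.0, 14.0, 0.0 m³/s; ΣQ_DR = 115.0 m³/s.
V = ΣQ_DR · Δt = 115.0 × 3600 s = 4.140 × 10^5 m³.
Over A = 51.9 km², depth = V / A = 7.98 mm.

d ≈ 7.98 mm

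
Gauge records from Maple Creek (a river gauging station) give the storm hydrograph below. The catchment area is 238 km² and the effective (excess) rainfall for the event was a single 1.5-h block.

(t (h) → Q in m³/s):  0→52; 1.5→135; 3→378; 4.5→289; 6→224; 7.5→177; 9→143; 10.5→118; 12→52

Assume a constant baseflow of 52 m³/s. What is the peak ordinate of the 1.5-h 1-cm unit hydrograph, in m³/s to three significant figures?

U_p ≈ 131 m³/s

Direct runoff: 0.0, 83.0, 326.0, 237.0, 172.0, 125.0, 91.0, 66.0, 0.0 m³/s; ΣQ_DR = 1100 m³/s, peak = 326.0 m³/s.
Runoff depth d = ΣQ_DR·Δt / A = 1100 × 5400 / (238 km²) = 24.96 mm.
The 1-cm UH is the DRH scaled by (10 mm)/d, so U_p = 326.0 × 10/24.96 = 131 m³/s.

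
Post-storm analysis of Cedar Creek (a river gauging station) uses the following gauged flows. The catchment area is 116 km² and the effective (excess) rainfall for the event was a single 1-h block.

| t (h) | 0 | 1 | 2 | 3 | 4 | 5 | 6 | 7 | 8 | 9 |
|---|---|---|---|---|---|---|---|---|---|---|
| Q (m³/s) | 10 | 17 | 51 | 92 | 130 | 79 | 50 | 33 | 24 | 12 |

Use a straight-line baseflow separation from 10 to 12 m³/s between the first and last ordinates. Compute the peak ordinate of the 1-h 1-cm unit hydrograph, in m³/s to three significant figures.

U_p ≈ 98.9 m³/s

Direct runoff: 0.00, 6.78, 40.56, 81.33, 119.11, 67.89, 38.67, 21.44, 12.22, 0.00 m³/s; ΣQ_DR = 388.0 m³/s, peak = 119.11 m³/s.
Runoff depth d = ΣQ_DR·Δt / A = 388.0 × 3600 / (116 km²) = 12.04 mm.
The 1-cm UH is the DRH scaled by (10 mm)/d, so U_p = 119.11 × 10/12.04 = 98.9 m³/s.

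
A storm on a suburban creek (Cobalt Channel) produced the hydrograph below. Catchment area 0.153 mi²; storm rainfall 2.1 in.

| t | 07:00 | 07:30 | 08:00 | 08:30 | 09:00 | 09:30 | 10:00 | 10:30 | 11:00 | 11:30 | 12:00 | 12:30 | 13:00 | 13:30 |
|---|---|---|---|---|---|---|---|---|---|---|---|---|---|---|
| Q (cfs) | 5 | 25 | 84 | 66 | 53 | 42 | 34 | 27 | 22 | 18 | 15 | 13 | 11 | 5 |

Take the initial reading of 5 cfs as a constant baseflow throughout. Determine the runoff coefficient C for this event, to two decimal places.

C ≈ 0.84

ΣQ_DR = 350.0 cfs; V = ΣQ_DR·Δt = 6.300 × 10^5 ft³.
Runoff depth d = V / A = 1.772 in.
C = d / P = 1.772 / 2.1 = 0.84.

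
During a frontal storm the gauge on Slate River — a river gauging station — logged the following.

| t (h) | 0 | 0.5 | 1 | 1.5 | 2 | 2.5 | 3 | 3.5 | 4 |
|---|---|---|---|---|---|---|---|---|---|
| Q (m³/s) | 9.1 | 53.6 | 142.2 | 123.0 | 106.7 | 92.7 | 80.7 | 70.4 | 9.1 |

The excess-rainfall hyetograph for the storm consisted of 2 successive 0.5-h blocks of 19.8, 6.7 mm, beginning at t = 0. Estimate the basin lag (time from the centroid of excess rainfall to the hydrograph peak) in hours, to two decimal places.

Centroid of excess rainfall: t_c = Σ P_i·t̄_i / ΣP_i = 0.3764 h (block centres at 0.25, 0.75 h).
Hydrograph peak occurs at t = 1 h, so basin lag t_L = 1 − 0.3764 = 0.62 h.

t_L ≈ 0.62 h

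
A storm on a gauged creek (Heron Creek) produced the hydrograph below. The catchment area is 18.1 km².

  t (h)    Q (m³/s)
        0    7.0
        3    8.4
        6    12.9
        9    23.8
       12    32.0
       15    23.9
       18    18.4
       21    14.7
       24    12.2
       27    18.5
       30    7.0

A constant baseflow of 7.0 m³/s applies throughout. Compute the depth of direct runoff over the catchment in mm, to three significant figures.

d ≈ 60.7 mm

Direct runoff: 0.0, 1.4, 5.9, 16.8, 25.0, 16.9, 11.4, 7.7, 5.2, 11.5, 0.0 m³/s; ΣQ_DR = 101.8 m³/s.
V = ΣQ_DR · Δt = 101.8 × 10800 s = 1.099 × 10^6 m³.
Over A = 18.1 km², depth = V / A = 60.7 mm.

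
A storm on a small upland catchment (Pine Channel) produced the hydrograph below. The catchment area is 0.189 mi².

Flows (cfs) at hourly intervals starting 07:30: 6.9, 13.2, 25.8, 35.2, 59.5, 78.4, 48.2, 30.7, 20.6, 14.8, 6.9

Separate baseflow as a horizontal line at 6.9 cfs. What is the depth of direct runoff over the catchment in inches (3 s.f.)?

Direct runoff: 0.0, 6.3, 18.9, 28.3, 52.6, 71.5, 41.3, 23.8, 13.7, 7.9, 0.0 cfs; ΣQ_DR = 264.3 cfs.
V = ΣQ_DR · Δt = 264.3 × 3600 s = 9.515 × 10^5 ft³.
Over A = 0.189 mi², depth = V / A = 2.17 in.

d ≈ 2.17 in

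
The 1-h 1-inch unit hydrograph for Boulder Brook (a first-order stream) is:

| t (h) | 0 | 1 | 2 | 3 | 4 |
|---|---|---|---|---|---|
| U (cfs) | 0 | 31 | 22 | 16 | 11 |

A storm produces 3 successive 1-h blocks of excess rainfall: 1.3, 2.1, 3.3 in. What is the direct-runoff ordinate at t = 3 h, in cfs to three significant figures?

By discrete convolution, Q_j = Σ (P_i / 1 in) · U_{j−i}.
At t = 3 h (j=3): Q = (1.3/1)·16 + (2.1/1)·22 + (3.3/1)·31 = 169 cfs.

Q ≈ 169 cfs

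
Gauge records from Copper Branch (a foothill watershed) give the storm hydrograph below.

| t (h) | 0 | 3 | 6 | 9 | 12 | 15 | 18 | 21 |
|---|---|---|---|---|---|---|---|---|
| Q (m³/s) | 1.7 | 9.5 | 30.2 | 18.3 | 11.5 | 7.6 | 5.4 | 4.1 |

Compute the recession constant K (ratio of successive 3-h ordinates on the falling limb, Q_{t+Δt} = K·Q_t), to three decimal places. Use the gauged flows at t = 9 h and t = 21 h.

K ≈ 0.688

Using the recession-limb readings at t = 9 h and t = 21 h: Q falls from 18.3 to 4.1 m³/s over 4 intervals.
K = (Q₂/Q₁)^(1/4) = (4.1/18.3)^(1/4) = 0.688.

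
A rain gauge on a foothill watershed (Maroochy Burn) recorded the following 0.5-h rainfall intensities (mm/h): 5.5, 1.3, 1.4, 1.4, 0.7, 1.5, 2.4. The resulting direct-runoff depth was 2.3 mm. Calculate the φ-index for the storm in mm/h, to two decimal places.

φ ≈ 1.65 mm/h

Only the 2 blocks with intensity above φ contribute runoff: 5.5, 2.4 mm/h.
Σ(I−φ)·Δt = d  ⇒  (5.5+2.4 − 2φ)·0.5 = 2.3
φ = (7.900 − 2.3/0.5) / 2 = 1.65 mm/h.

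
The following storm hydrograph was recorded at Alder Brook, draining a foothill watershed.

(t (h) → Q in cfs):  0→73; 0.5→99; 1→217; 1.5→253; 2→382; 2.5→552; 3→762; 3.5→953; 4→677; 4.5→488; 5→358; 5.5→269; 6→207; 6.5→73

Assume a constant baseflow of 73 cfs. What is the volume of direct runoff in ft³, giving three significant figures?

Direct-runoff ordinates (Q − Q_b): 0.0, 26.0, 144.0, 180.0, 309.0, 479.0, 689.0, 880.0, 604.0, 415.0, 285.0, 196.0, 134.0, 0.0 cfs.
ΣQ_DR = 4341 cfs.
With Δt = 0.5 h = 1800 s, V = ΣQ_DR · Δt = 4341 × 1800 = 7.81 × 10^6 ft³.

V ≈ 7.81 × 10^6 ft³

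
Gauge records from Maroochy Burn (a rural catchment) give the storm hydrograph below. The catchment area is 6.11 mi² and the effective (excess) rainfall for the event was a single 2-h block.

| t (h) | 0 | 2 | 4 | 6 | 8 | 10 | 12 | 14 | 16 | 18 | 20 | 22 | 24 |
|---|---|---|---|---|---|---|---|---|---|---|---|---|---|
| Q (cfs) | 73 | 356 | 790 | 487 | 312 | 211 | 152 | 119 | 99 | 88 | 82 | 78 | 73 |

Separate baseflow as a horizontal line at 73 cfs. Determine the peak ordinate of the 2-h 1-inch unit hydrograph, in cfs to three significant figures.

U_p ≈ 717 cfs

Direct runoff: 0.0, 283.0, 717.0, 414.0, 239.0, 138.0, 79.0, 46.0, 26.0, 15.0, 9.0, 5.0, 0.0 cfs; ΣQ_DR = 1971 cfs, peak = 717.0 cfs.
Runoff depth d = ΣQ_DR·Δt / A = 1971 × 7200 / (6.11 mi²) = 0.9997 in.
The 1-inch UH is the DRH scaled by (1 in)/d, so U_p = 717.0 × 1/0.9997 = 717 cfs.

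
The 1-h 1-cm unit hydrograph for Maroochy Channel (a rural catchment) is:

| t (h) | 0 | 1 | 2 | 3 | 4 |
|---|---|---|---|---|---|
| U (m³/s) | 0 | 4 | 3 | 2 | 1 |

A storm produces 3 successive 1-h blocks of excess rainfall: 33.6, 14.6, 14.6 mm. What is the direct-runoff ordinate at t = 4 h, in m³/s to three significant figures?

By discrete convolution, Q_j = Σ (P_i / 10 mm) · U_{j−i}.
At t = 4 h (j=4): Q = (33.6/10)·1 + (14.6/10)·2 + (14.6/10)·3 = 10.7 m³/s.

Q ≈ 10.7 m³/s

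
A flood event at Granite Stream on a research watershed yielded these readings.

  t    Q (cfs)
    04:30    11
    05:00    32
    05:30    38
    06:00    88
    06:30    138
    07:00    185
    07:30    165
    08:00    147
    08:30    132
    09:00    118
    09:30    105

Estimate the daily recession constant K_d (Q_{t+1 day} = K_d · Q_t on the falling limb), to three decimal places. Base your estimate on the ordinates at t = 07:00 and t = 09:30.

Between t = 07:00 and t = 09:30 the flow falls from 185 to 105 cfs over 5×0.5 h = 2.5 h.
Per-interval ratio K = (105/185)^(1/5) = 0.8929; K_d = K^(24/0.5) = 0.004.

K_d ≈ 0.004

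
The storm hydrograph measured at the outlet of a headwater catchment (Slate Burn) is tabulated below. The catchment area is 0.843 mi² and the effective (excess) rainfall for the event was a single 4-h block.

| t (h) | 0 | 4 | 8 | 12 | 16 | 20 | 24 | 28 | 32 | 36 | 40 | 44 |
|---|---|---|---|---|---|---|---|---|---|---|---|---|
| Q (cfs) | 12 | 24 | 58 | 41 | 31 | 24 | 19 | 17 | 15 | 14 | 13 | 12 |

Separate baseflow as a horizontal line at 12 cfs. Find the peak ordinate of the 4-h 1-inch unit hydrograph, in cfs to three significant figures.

Direct runoff: 0.0, 12.0, 46.0, 29.0, 19.0, 12.0, 7.0, 5.0, 3.0, 2.0, 1.0, 0.0 cfs; ΣQ_DR = 136.0 cfs, peak = 46.0 cfs.
Runoff depth d = ΣQ_DR·Δt / A = 136.0 × 14400 / (0.843 mi²) = 1.000 in.
The 1-inch UH is the DRH scaled by (1 in)/d, so U_p = 46.0 × 1/1.000 = 46.0 cfs.

U_p ≈ 46.0 cfs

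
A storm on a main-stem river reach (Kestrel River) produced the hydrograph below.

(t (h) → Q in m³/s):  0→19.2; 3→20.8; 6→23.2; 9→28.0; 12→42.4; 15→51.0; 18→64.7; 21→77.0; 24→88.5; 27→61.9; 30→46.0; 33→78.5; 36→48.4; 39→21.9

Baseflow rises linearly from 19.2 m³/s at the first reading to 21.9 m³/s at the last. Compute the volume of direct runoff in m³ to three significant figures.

Direct-runoff ordinates (Q − Q_b): 0.00, 1.39, 3.58, 8.18, 22.37, 30.76, 44.25, 56.35, 67.64, 40.83, 24.72, 57.02, 26.71, 0.00 m³/s.
ΣQ_DR = 383.8 m³/s.
With Δt = 3 h = 10800 s, V = ΣQ_DR · Δt = 383.8 × 10800 = 4.15 × 10^6 m³.

V ≈ 4.15 × 10^6 m³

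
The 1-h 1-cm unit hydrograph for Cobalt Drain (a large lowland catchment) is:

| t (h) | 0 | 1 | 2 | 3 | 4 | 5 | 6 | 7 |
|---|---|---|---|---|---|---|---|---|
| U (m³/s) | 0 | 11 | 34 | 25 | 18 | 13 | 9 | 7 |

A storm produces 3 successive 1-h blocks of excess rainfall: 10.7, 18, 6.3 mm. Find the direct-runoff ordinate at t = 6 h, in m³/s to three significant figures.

Q ≈ 44.4 m³/s

By discrete convolution, Q_j = Σ (P_i / 10 mm) · U_{j−i}.
At t = 6 h (j=6): Q = (10.7/10)·9 + (18/10)·13 + (6.3/10)·18 = 44.4 m³/s.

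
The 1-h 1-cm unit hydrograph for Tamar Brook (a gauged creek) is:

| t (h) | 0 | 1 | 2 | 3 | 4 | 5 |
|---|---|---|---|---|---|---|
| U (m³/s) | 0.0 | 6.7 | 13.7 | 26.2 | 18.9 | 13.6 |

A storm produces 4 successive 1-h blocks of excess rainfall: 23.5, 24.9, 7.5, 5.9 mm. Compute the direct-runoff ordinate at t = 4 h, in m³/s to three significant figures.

Q ≈ 124 m³/s

By discrete convolution, Q_j = Σ (P_i / 10 mm) · U_{j−i}.
At t = 4 h (j=4): Q = (23.5/10)·18.9 + (24.9/10)·26.2 + (7.5/10)·13.7 + (5.9/10)·6.7 = 124 m³/s.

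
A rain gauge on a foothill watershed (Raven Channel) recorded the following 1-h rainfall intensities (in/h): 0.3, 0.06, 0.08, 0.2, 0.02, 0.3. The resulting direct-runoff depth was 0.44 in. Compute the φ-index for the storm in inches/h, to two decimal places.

φ ≈ 0.12 in/h

Only the 3 blocks with intensity above φ contribute runoff: 0.3, 0.2, 0.3 in/h.
Σ(I−φ)·Δt = d  ⇒  (0.3+0.2+0.3 − 3φ)·1 = 0.44
φ = (0.8000 − 0.44/1) / 3 = 0.12 in/h.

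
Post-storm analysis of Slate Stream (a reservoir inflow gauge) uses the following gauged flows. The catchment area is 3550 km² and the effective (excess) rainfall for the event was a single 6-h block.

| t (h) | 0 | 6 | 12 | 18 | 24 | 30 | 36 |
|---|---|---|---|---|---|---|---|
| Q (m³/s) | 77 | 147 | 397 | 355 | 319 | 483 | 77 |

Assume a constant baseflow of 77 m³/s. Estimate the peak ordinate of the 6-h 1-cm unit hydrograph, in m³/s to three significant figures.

U_p ≈ 507 m³/s

Direct runoff: 0.0, 70.0, 320.0, 278.0, 242.0, 406.0, 0.0 m³/s; ΣQ_DR = 1316 m³/s, peak = 406.0 m³/s.
Runoff depth d = ΣQ_DR·Δt / A = 1316 × 21600 / (3550 km²) = 8.007 mm.
The 1-cm UH is the DRH scaled by (10 mm)/d, so U_p = 406.0 × 10/8.007 = 507 m³/s.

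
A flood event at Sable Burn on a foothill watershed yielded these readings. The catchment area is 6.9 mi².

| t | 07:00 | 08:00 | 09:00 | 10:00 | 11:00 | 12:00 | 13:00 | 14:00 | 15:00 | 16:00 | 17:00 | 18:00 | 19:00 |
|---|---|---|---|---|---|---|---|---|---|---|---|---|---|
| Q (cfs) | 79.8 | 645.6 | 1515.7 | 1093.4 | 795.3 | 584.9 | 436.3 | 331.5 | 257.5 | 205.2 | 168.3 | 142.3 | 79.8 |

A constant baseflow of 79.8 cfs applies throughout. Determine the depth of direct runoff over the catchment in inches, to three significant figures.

d ≈ 1.19 in

Direct runoff: 0.0, 565.8, 1435.9, 1013.6, 715.5, 505.1, 356.5, 251.7, 177.7, 125.4, 88.5, 62.5, 0.0 cfs; ΣQ_DR = 5298 cfs.
V = ΣQ_DR · Δt = 5298 × 3600 s = 1.907 × 10^7 ft³.
Over A = 6.9 mi², depth = V / A = 1.19 in.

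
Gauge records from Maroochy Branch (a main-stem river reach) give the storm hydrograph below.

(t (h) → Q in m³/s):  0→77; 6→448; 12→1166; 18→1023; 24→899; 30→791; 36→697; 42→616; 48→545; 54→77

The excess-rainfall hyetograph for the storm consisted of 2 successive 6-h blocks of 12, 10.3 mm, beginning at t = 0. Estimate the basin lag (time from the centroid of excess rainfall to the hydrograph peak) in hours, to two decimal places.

Centroid of excess rainfall: t_c = Σ P_i·t̄_i / ΣP_i = 5.7713 h (block centres at 3, 9 h).
Hydrograph peak occurs at t = 12 h, so basin lag t_L = 12 − 5.7713 = 6.23 h.

t_L ≈ 6.23 h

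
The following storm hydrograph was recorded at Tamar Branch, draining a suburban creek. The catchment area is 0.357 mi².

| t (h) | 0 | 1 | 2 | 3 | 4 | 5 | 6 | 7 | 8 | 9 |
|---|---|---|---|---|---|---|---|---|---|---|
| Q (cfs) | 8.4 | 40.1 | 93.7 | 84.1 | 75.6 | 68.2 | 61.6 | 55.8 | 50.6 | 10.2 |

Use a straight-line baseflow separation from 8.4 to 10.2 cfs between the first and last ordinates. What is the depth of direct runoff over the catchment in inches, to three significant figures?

d ≈ 1.98 in

Direct runoff: 0.00, 31.50, 84.90, 75.10, 66.40, 58.80, 52.00, 46.00, 40.60, 0.00 cfs; ΣQ_DR = 455.3 cfs.
V = ΣQ_DR · Δt = 455.3 × 3600 s = 1.639 × 10^6 ft³.
Over A = 0.357 mi², depth = V / A = 1.98 in.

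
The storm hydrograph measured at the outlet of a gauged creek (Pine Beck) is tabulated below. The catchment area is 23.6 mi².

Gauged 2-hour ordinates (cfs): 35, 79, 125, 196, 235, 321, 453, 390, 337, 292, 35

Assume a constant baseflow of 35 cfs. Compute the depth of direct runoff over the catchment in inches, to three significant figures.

d ≈ 0.277 in

Direct runoff: 0.0, 44.0, 90.0, 161.0, 200.0, 286.0, 418.0, 355.0, 302.0, 257.0, 0.0 cfs; ΣQ_DR = 2113 cfs.
V = ΣQ_DR · Δt = 2113 × 7200 s = 1.521 × 10^7 ft³.
Over A = 23.6 mi², depth = V / A = 0.277 in.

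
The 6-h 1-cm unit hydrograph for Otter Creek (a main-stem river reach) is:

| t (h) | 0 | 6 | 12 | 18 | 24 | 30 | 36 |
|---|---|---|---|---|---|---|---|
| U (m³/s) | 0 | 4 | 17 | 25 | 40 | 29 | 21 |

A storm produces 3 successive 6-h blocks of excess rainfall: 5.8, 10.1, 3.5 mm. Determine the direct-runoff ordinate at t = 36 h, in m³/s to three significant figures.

By discrete convolution, Q_j = Σ (P_i / 10 mm) · U_{j−i}.
At t = 36 h (j=6): Q = (5.8/10)·21 + (10.1/10)·29 + (3.5/10)·40 = 55.5 m³/s.

Q ≈ 55.5 m³/s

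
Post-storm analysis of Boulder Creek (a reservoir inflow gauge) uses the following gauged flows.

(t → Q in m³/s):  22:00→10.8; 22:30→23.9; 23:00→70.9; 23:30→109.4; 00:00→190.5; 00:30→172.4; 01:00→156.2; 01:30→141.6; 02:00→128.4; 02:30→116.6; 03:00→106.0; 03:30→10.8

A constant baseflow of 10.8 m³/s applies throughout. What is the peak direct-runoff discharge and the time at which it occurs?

Subtracting baseflow gives direct-runoff ordinates: 0.0, 13.1, 60.1, 98.6, 179.7, 161.6, 145.4, 130.8, 117.6, 105.8, 95.2, 0.0 m³/s.
The maximum is 179.7 m³/s, occurring at the reading for t = 00:00.

Q_p = 179.7 m³/s at t = 00:00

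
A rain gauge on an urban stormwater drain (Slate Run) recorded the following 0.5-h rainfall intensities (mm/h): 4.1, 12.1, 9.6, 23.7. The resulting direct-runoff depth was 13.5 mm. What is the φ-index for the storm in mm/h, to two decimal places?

φ ≈ 6.13 mm/h

Only the 3 blocks with intensity above φ contribute runoff: 12.1, 9.6, 23.7 mm/h.
Σ(I−φ)·Δt = d  ⇒  (12.1+9.6+23.7 − 3φ)·0.5 = 13.5
φ = (45.40 − 13.5/0.5) / 3 = 6.13 mm/h.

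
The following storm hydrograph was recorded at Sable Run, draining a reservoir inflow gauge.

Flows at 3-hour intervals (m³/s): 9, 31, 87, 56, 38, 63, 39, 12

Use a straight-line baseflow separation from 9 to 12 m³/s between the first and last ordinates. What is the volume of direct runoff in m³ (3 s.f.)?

Direct-runoff ordinates (Q − Q_b): 0.00, 21.57, 77.14, 45.71, 27.29, 51.86, 27.43, 0.00 m³/s.
ΣQ_DR = 251.0 m³/s.
With Δt = 3 h = 10800 s, V = ΣQ_DR · Δt = 251.0 × 10800 = 2.71 × 10^6 m³.

V ≈ 2.71 × 10^6 m³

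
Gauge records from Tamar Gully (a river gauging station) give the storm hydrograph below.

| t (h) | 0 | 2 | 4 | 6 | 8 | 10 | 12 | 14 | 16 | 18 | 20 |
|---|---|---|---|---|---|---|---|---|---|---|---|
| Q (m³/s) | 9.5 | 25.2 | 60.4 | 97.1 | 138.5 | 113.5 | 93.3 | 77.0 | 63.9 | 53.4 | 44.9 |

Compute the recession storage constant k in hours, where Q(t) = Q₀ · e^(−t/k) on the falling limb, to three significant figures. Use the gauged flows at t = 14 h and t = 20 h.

k ≈ 11.1 h

On the falling limb, Q drops from 77.0 to 44.9 m³/s between t = 14 h and t = 20 h (Δt = 6 h).
k = −Δt / ln(Q₂/Q₁) = −6 / ln(44.9/77.0) = 11.1 h.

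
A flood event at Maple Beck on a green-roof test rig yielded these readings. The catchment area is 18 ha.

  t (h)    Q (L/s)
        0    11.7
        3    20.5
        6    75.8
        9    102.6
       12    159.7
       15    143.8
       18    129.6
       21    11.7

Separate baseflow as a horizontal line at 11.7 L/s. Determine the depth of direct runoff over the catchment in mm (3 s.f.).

d ≈ 33.7 mm

Direct runoff: 0.0, 8.8, 64.1, 90.9, 148.0, 132.1, 117.9, 0.0 L/s; ΣQ_DR = 561.8 L/s.
V = ΣQ_DR · Δt = 561.8 × 10800 s = 6.067 × 10^6 L.
Over A = 18 ha, depth = V / A = 33.7 mm.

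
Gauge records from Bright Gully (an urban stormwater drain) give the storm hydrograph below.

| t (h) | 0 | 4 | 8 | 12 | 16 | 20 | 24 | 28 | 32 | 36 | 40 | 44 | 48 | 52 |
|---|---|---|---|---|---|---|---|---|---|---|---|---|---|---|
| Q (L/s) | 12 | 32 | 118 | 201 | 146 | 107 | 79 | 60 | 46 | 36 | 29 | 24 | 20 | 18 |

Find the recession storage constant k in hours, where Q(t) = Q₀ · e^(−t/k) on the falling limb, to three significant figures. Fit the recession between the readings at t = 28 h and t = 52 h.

On the falling limb, Q drops from 60 to 18 L/s between t = 28 h and t = 52 h (Δt = 24 h).
k = −Δt / ln(Q₂/Q₁) = −24 / ln(18/60) = 19.9 h.

k ≈ 19.9 h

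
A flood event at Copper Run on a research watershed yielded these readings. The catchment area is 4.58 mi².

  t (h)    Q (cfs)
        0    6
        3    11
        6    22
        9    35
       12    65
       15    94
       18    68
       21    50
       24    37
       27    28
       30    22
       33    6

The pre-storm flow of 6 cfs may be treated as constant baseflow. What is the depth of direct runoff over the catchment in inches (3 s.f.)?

d ≈ 0.378 in

Direct runoff: 0.0, 5.0, 16.0, 29.0, 59.0, 88.0, 62.0, 44.0, 31.0, 22.0, 16.0, 0.0 cfs; ΣQ_DR = 372.0 cfs.
V = ΣQ_DR · Δt = 372.0 × 10800 s = 4.018 × 10^6 ft³.
Over A = 4.58 mi², depth = V / A = 0.378 in.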